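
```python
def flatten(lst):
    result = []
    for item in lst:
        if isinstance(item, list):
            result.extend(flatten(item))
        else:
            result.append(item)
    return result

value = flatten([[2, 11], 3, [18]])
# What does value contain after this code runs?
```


flatten([[2, 11], 3, [18]])
Processing each element:
  [2, 11] is a list -> flatten recursively -> [2, 11]
  3 is not a list -> append 3
  [18] is a list -> flatten recursively -> [18]
= [2, 11, 3, 18]


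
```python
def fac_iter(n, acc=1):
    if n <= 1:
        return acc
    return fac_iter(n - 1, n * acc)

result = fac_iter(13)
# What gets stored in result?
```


fac_iter(13, 1)
= fac_iter(12, 13 * 1) = fac_iter(12, 13)
= fac_iter(11, 12 * 13) = fac_iter(11, 156)
= fac_iter(10, 11 * 156) = fac_iter(10, 1716)
= fac_iter(9, 10 * 1716) = fac_iter(9, 17160)
= fac_iter(8, 9 * 17160) = fac_iter(8, 154440)
= fac_iter(7, 8 * 154440) = fac_iter(7, 1235520)
= fac_iter(6, 7 * 1235520) = fac_iter(6, 8648640)
= fac_iter(5, 6 * 8648640) = fac_iter(5, 51891840)
= fac_iter(4, 5 * 51891840) = fac_iter(4, 259459200)
= fac_iter(3, 4 * 259459200) = fac_iter(3, 1037836800)
= fac_iter(2, 3 * 1037836800) = fac_iter(2, 3113510400)
= fac_iter(1, 2 * 3113510400) = fac_iter(1, 6227020800)
n <= 1, return acc = 6227020800


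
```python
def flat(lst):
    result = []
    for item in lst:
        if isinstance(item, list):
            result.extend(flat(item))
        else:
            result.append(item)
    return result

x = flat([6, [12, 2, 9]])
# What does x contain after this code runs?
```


flat([6, [12, 2, 9]])
Processing each element:
  6 is not a list -> append 6
  [12, 2, 9] is a list -> flat recursively -> [12, 2, 9]
= [6, 12, 2, 9]


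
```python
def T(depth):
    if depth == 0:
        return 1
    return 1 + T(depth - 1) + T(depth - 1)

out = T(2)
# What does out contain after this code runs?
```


T(2)
= 1 + T(1) + T(1)
= 1 + 2 * T(1)
T(k) = 2^(k+1) - 1
T(0) = 1
T(1) = 3
T(2) = 7
T(2) = 2^3 - 1 = 7


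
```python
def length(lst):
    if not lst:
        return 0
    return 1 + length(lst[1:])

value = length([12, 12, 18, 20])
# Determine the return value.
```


length([12, 12, 18, 20])
= 1 + length([12, 18, 20])
= 1 + 1 + length([18, 20])
= 1 + 1 + 1 + length([20])
= 1 + 1 + 1 + 1 + length([])
= 1 + 1 + 1 + 1 + 0
= 4


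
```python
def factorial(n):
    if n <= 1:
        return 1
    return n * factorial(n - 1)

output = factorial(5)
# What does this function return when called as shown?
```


factorial(5)
= 5 * factorial(4)
= 5 * 4 * factorial(3)
= 5 * 4 * 3 * factorial(2)
= 5 * 4 * 3 * 2 * factorial(1)
= 5 * 4 * 3 * 2 * 1
= 120


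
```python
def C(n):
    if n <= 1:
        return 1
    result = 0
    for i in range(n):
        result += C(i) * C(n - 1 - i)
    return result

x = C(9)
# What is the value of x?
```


C(9)
= sum of C(i) * C(9-1-i) for i in 0..8
First compute sub-values bottom-up:
  C(0) = 1, C(1) = 1
  C(2) = 1*1 + 1*1 = 2
  C(3) = 1*2 + 1*1 + 2*1 = 5
  C(4) = 1*5 + 1*2 + 2*1 + 5*1 = 14
  C(5) = 1*14 + 1*5 + 2*2 + 5*1 + 14*1 = 42
  C(6) = 1*42 + 1*14 + 2*5 + 5*2 + 14*1 + 42*1 = 132
  C(7) = 1*132 + 1*42 + 2*14 + 5*5 + 14*2 + 42*1 + 132*1 = 429
  C(8) = 1*429 + 1*132 + 2*42 + 5*14 + 14*5 + 42*2 + 132*1 + 429*1 = 1430
Now C(9):
  C(0)*C(8) = 1*1430 = 1430
  C(1)*C(7) = 1*429 = 429
  C(2)*C(6) = 2*132 = 264
  C(3)*C(5) = 5*42 = 210
  C(4)*C(4) = 14*14 = 196
  C(5)*C(3) = 42*5 = 210
  C(6)*C(2) = 132*2 = 264
  C(7)*C(1) = 429*1 = 429
  C(8)*C(0) = 1430*1 = 1430
= 1430 + 429 + 264 + 210 + 196 + 210 + 264 + 429 + 1430
= 4862


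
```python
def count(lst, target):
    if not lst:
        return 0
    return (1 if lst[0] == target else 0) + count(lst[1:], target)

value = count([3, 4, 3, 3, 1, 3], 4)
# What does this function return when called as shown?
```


count([3, 4, 3, 3, 1, 3], 4)
lst[0]=3 != 4: 0 + count([4, 3, 3, 1, 3], 4)
lst[0]=4 == 4: 1 + count([3, 3, 1, 3], 4)
lst[0]=3 != 4: 0 + count([3, 1, 3], 4)
lst[0]=3 != 4: 0 + count([1, 3], 4)
lst[0]=1 != 4: 0 + count([3], 4)
lst[0]=3 != 4: 0 + count([], 4)
= 1


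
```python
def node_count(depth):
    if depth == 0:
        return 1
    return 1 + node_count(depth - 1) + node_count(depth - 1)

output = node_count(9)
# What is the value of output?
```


node_count(9)
= 1 + node_count(8) + node_count(8)
= 1 + 2 * node_count(8)
node_count(k) = 2^(k+1) - 1
node_count(0) = 1
node_count(1) = 3
node_count(2) = 7
node_count(3) = 15
node_count(4) = 31
node_count(9) = 2^10 - 1 = 1023


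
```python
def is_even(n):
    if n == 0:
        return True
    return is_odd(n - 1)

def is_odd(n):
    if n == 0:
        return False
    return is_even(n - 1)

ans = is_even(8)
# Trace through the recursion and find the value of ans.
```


is_even(8)
= is_odd(7)
= is_even(6)
= is_odd(5)
= is_even(4)
= is_odd(3)
= is_even(2)
= is_odd(1)
= is_even(0)
n == 0: return True
= True


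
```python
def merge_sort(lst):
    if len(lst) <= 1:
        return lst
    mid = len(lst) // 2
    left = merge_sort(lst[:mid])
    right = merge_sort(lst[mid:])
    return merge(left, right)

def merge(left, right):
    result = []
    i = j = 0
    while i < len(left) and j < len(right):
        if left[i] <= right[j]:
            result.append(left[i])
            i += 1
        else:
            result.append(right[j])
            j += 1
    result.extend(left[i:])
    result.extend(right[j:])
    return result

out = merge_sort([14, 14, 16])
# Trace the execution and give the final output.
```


merge_sort([14, 14, 16])
Split into [14] and [14, 16]
Left sorted: [14]
Right sorted: [14, 16]
Merge [14] and [14, 16]
= [14, 14, 16]


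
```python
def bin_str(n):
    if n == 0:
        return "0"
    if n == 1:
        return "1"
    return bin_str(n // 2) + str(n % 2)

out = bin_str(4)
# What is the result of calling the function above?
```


bin_str(4)
= bin_str(2) + "0"
= bin_str(1) + "0" + "0"
= "1" + "0" + "0"
= "100"


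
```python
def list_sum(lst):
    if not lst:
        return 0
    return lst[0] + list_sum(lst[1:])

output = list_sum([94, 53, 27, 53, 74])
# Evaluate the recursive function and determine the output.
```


list_sum([94, 53, 27, 53, 74])
= 94 + list_sum([53, 27, 53, 74])
= 94 + 53 + list_sum([27, 53, 74])
= 94 + 53 + 27 + list_sum([53, 74])
= 94 + 53 + 27 + 53 + list_sum([74])
= 94 + 53 + 27 + 53 + 74 + list_sum([])
= 94 + 53 + 27 + 53 + 74 + 0
= 301


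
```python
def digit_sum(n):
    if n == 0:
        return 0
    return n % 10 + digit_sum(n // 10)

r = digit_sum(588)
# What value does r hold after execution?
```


digit_sum(588)
= 8 + digit_sum(58)
= 8 + 8 + digit_sum(5)
= 8 + 8 + 5 + digit_sum(0)
= 8 + 8 + 5 + 0
= 21


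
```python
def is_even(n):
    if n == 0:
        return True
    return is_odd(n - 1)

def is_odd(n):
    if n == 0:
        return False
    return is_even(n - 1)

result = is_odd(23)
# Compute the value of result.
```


is_odd(23)
= is_even(22)
= is_odd(21)
= is_even(20)
= is_odd(19)
= is_even(18)
= is_odd(17)
= is_even(16)
= is_odd(15)
= is_even(14)
= is_odd(13)
= is_even(12)
= is_odd(11)
= is_even(10)
= is_odd(9)
= is_even(8)
= is_odd(7)
= is_even(6)
= is_odd(5)
= is_even(4)
= is_odd(3)
= is_even(2)
= is_odd(1)
= is_even(0)
n == 0: return True
= True


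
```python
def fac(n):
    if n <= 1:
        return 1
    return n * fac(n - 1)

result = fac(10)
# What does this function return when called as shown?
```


fac(10)
= 10 * fac(9)
= 10 * 9 * fac(8)
= 10 * 9 * 8 * fac(7)
= 10 * 9 * 8 * 7 * fac(6)
= 10 * 9 * 8 * 7 * 6 * fac(5)
= 10 * 9 * 8 * 7 * 6 * 5 * fac(4)
= 10 * 9 * 8 * 7 * 6 * 5 * 4 * fac(3)
= 10 * 9 * 8 * 7 * 6 * 5 * 4 * 3 * fac(2)
= 10 * 9 * 8 * 7 * 6 * 5 * 4 * 3 * 2 * fac(1)
= 10 * 9 * 8 * 7 * 6 * 5 * 4 * 3 * 2 * 1
= 3628800


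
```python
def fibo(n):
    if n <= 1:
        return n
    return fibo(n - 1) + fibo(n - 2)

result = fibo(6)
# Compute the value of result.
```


fibo(6)
= fibo(5) + fibo(4)
= (fibo(4) + fibo(3)) + fibo(4)
Computing bottom-up: fibo(0)=0, fibo(1)=1, fibo(2)=1, fibo(3)=2, fibo(4)=3, fibo(5)=5, fibo(6)=8
= 8


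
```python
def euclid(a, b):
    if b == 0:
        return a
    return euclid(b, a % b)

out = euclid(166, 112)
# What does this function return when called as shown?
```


euclid(166, 112)
= euclid(112, 166 % 112) = euclid(112, 54)
= euclid(54, 112 % 54) = euclid(54, 4)
= euclid(4, 54 % 4) = euclid(4, 2)
= euclid(2, 4 % 2) = euclid(2, 0)
b == 0, return a = 2


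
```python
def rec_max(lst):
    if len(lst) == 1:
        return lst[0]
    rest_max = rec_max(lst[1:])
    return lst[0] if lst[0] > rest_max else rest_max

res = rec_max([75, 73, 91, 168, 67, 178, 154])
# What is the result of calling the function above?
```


rec_max([75, 73, 91, 168, 67, 178, 154])
= compare 75 with rec_max([73, 91, 168, 67, 178, 154])
= compare 73 with rec_max([91, 168, 67, 178, 154])
= compare 91 with rec_max([168, 67, 178, 154])
= compare 168 with rec_max([67, 178, 154])
= compare 67 with rec_max([178, 154])
= compare 178 with rec_max([154])
Base: rec_max([154]) = 154
compare 178 with 154: max = 178
compare 67 with 178: max = 178
compare 168 with 178: max = 178
compare 91 with 178: max = 178
compare 73 with 178: max = 178
compare 75 with 178: max = 178
= 178


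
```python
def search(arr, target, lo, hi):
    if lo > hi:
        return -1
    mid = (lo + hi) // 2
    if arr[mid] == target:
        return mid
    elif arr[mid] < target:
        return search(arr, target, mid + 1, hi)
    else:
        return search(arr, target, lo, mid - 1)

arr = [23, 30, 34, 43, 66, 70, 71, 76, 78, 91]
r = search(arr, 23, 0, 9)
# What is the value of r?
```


search(arr, 23, 0, 9)
lo=0, hi=9, mid=4, arr[mid]=66
66 > 23, search left half
lo=0, hi=3, mid=1, arr[mid]=30
30 > 23, search left half
lo=0, hi=0, mid=0, arr[mid]=23
arr[0] == 23, found at index 0
= 0


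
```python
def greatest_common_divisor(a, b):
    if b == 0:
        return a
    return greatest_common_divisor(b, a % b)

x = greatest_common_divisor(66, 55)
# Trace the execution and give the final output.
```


greatest_common_divisor(66, 55)
= greatest_common_divisor(55, 66 % 55) = greatest_common_divisor(55, 11)
= greatest_common_divisor(11, 55 % 11) = greatest_common_divisor(11, 0)
b == 0, return a = 11


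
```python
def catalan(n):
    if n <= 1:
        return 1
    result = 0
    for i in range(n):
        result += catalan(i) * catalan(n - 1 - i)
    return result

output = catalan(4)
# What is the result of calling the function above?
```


catalan(4)
= sum of catalan(i) * catalan(4-1-i) for i in 0..3
First compute sub-values bottom-up:
  catalan(0) = 1, catalan(1) = 1
  catalan(2) = 1*1 + 1*1 = 2
  catalan(3) = 1*2 + 1*1 + 2*1 = 5
Now catalan(4):
  catalan(0)*catalan(3) = 1*5 = 5
  catalan(1)*catalan(2) = 1*2 = 2
  catalan(2)*catalan(1) = 2*1 = 2
  catalan(3)*catalan(0) = 5*1 = 5
= 5 + 2 + 2 + 5
= 14


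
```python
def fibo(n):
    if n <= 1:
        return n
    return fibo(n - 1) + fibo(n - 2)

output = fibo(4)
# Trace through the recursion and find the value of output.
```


fibo(4)
= fibo(3) + fibo(2)
= (fibo(2) + fibo(1)) + fibo(2)
Computing bottom-up: fibo(0)=0, fibo(1)=1, fibo(2)=1, fibo(3)=2, fibo(4)=3
= 3


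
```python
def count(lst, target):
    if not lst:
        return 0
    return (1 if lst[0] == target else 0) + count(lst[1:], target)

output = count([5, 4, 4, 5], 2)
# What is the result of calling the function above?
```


count([5, 4, 4, 5], 2)
lst[0]=5 != 2: 0 + count([4, 4, 5], 2)
lst[0]=4 != 2: 0 + count([4, 5], 2)
lst[0]=4 != 2: 0 + count([5], 2)
lst[0]=5 != 2: 0 + count([], 2)
= 0


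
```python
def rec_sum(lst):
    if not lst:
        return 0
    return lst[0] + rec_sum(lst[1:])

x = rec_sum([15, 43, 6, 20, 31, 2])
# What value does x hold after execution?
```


rec_sum([15, 43, 6, 20, 31, 2])
= 15 + rec_sum([43, 6, 20, 31, 2])
= 15 + 43 + rec_sum([6, 20, 31, 2])
= 15 + 43 + 6 + rec_sum([20, 31, 2])
= 15 + 43 + 6 + 20 + rec_sum([31, 2])
= 15 + 43 + 6 + 20 + 31 + rec_sum([2])
= 15 + 43 + 6 + 20 + 31 + 2 + rec_sum([])
= 15 + 43 + 6 + 20 + 31 + 2 + 0
= 117


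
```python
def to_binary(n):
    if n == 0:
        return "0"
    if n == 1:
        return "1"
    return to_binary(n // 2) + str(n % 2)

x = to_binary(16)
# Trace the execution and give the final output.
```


to_binary(16)
= to_binary(8) + "0"
= to_binary(4) + "0" + "0"
= to_binary(2) + "0" + "0" + "0"
= to_binary(1) + "0" + "0" + "0" + "0"
= "1" + "0" + "0" + "0" + "0"
= "10000"


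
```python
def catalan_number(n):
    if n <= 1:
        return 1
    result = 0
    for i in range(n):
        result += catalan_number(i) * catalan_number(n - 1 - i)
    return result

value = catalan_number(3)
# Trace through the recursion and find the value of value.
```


catalan_number(3)
= sum of catalan_number(i) * catalan_number(3-1-i) for i in 0..2
First compute sub-values bottom-up:
  catalan_number(0) = 1, catalan_number(1) = 1
  catalan_number(2) = 1*1 + 1*1 = 2
Now catalan_number(3):
  catalan_number(0)*catalan_number(2) = 1*2 = 2
  catalan_number(1)*catalan_number(1) = 1*1 = 1
  catalan_number(2)*catalan_number(0) = 2*1 = 2
= 2 + 1 + 2
= 5


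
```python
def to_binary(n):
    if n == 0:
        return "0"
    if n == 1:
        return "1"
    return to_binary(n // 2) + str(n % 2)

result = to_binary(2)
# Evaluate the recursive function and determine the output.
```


to_binary(2)
= to_binary(1) + "0"
= "1" + "0"
= "10"


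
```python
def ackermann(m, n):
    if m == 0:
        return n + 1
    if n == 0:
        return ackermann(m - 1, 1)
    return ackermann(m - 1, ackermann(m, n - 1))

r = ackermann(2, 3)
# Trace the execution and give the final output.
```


ackermann(2, 3)
= ackermann(1, ackermann(2, 2))
First compute ackermann(2, 2) = 7
= ackermann(1, 7)
= 9


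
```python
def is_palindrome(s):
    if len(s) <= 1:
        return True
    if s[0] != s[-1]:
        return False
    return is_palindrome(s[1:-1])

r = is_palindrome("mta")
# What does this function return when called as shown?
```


is_palindrome("mta")
"mta": s[0]='m' != s[-1]='a' -> False
= False


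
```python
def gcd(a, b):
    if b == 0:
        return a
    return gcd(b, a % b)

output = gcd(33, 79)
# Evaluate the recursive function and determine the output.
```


gcd(33, 79)
= gcd(79, 33 % 79) = gcd(79, 33)
= gcd(33, 79 % 33) = gcd(33, 13)
= gcd(13, 33 % 13) = gcd(13, 7)
= gcd(7, 13 % 7) = gcd(7, 6)
= gcd(6, 7 % 6) = gcd(6, 1)
= gcd(1, 6 % 1) = gcd(1, 0)
b == 0, return a = 1


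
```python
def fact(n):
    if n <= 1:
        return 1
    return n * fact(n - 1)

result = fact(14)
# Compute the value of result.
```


fact(14)
= 14 * fact(13)
= 14 * 13 * fact(12)
= 14 * 13 * 12 * fact(11)
= 14 * 13 * 12 * 11 * fact(10)
= 14 * 13 * 12 * 11 * 10 * fact(9)
= 14 * 13 * 12 * 11 * 10 * 9 * fact(8)
= 14 * 13 * 12 * 11 * 10 * 9 * 8 * fact(7)
= 14 * 13 * 12 * 11 * 10 * 9 * 8 * 7 * fact(6)
= 14 * 13 * 12 * 11 * 10 * 9 * 8 * 7 * 6 * fact(5)
= 14 * 13 * 12 * 11 * 10 * 9 * 8 * 7 * 6 * 5 * fact(4)
= 14 * 13 * 12 * 11 * 10 * 9 * 8 * 7 * 6 * 5 * 4 * fact(3)
= 14 * 13 * 12 * 11 * 10 * 9 * 8 * 7 * 6 * 5 * 4 * 3 * fact(2)
= 14 * 13 * 12 * 11 * 10 * 9 * 8 * 7 * 6 * 5 * 4 * 3 * 2 * fact(1)
= 14 * 13 * 12 * 11 * 10 * 9 * 8 * 7 * 6 * 5 * 4 * 3 * 2 * 1
= 87178291200


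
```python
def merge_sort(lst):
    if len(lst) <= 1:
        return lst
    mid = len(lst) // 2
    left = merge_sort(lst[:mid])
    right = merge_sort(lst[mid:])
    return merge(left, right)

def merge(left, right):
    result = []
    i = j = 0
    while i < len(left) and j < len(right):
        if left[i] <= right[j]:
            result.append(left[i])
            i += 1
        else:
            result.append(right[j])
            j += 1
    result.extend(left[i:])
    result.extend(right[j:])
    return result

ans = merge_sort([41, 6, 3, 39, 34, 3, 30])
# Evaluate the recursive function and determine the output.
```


merge_sort([41, 6, 3, 39, 34, 3, 30])
Split into [41, 6, 3] and [39, 34, 3, 30]
Left sorted: [3, 6, 41]
Right sorted: [3, 30, 34, 39]
Merge [3, 6, 41] and [3, 30, 34, 39]
= [3, 3, 6, 30, 34, 39, 41]


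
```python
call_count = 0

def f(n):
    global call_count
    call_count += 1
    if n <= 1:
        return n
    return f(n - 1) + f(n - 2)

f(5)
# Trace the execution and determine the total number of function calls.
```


f(5) calls f(4) and f(3); each non-base call branches into two more.
Let C(k) = total number of calls made by f(k), including the call to f(k) itself.
Base cases: C(0) = 1, C(1) = 1
Recurrence: C(k) = 1 + C(k-1) + C(k-2)
  C(2) = 1 + C(1) + C(0) = 1 + 1 + 1 = 3
  C(3) = 1 + C(2) + C(1) = 1 + 3 + 1 = 5
  C(4) = 1 + C(3) + C(2) = 1 + 5 + 3 = 9
  C(5) = 1 + C(4) + C(3) = 1 + 9 + 5 = 15
Total calls = C(5) = 15


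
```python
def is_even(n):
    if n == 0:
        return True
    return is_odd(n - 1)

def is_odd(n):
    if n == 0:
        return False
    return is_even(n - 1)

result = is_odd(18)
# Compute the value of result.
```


is_odd(18)
= is_even(17)
= is_odd(16)
= is_even(15)
= is_odd(14)
= is_even(13)
= is_odd(12)
= is_even(11)
= is_odd(10)
= is_even(9)
= is_odd(8)
= is_even(7)
= is_odd(6)
= is_even(5)
= is_odd(4)
= is_even(3)
= is_odd(2)
= is_even(1)
= is_odd(0)
n == 0: return False
= False


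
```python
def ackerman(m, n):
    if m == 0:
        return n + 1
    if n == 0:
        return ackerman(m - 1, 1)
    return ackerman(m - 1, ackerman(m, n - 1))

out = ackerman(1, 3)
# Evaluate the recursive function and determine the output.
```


ackerman(1, 3)
= ackerman(0, ackerman(1, 2))
First compute ackerman(1, 2) = 4
= ackerman(0, 4)
= 5


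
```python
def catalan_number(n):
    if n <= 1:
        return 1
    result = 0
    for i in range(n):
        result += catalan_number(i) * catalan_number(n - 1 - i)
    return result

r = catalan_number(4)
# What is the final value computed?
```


catalan_number(4)
= sum of catalan_number(i) * catalan_number(4-1-i) for i in 0..3
First compute sub-values bottom-up:
  catalan_number(0) = 1, catalan_number(1) = 1
  catalan_number(2) = 1*1 + 1*1 = 2
  catalan_number(3) = 1*2 + 1*1 + 2*1 = 5
Now catalan_number(4):
  catalan_number(0)*catalan_number(3) = 1*5 = 5
  catalan_number(1)*catalan_number(2) = 1*2 = 2
  catalan_number(2)*catalan_number(1) = 2*1 = 2
  catalan_number(3)*catalan_number(0) = 5*1 = 5
= 5 + 2 + 2 + 5
= 14


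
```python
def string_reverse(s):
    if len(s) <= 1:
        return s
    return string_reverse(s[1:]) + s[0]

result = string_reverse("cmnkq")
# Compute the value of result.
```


string_reverse("cmnkq")
= string_reverse("mnkq") + "c"
= string_reverse("nkq") + "m" + "c"
= string_reverse("kq") + "n" + "m" + "c"
= string_reverse("q") + "k" + "n" + "m" + "c"
= "q" + "k" + "n" + "m" + "c"
= "qknmc"


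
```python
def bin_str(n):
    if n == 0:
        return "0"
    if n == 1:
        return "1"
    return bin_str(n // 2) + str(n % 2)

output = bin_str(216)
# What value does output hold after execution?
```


bin_str(216)
= bin_str(108) + "0"
= bin_str(54) + "0" + "0"
= bin_str(27) + "0" + "0" + "0"
= bin_str(13) + "1" + "0" + "0" + "0"
= bin_str(6) + "1" + "1" + "0" + "0" + "0"
= bin_str(3) + "0" + "1" + "1" + "0" + "0" + "0"
= bin_str(1) + "1" + "0" + "1" + "1" + "0" + "0" + "0"
= "1" + "1" + "0" + "1" + "1" + "0" + "0" + "0"
= "11011000"


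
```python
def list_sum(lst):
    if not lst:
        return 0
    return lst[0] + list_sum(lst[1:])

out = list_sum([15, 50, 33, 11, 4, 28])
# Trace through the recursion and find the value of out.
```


list_sum([15, 50, 33, 11, 4, 28])
= 15 + list_sum([50, 33, 11, 4, 28])
= 15 + 50 + list_sum([33, 11, 4, 28])
= 15 + 50 + 33 + list_sum([11, 4, 28])
= 15 + 50 + 33 + 11 + list_sum([4, 28])
= 15 + 50 + 33 + 11 + 4 + list_sum([28])
= 15 + 50 + 33 + 11 + 4 + 28 + list_sum([])
= 15 + 50 + 33 + 11 + 4 + 28 + 0
= 141


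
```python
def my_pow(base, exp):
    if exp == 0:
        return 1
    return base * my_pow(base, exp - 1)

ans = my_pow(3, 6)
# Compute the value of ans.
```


my_pow(3, 6)
= 3 * my_pow(3, 5)
= 3 * 3 * my_pow(3, 4)
= 3 * 3 * 3 * my_pow(3, 3)
= 3 * 3 * 3 * 3 * my_pow(3, 2)
= 3 * 3 * 3 * 3 * 3 * my_pow(3, 1)
= 3 * 3 * 3 * 3 * 3 * 3 * my_pow(3, 0)
= 3 * 3 * 3 * 3 * 3 * 3 * 1
= 729


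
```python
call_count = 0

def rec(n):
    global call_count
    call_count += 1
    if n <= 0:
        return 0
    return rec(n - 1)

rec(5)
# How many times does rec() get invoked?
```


rec(5) calls rec(4) calls ... calls rec(0)
Total calls: 5 + 1 (for base case) = 6


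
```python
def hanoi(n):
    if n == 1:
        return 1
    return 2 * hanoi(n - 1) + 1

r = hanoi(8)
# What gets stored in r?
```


hanoi(8)
= 2 * hanoi(7) + 1
= 2 * (2 * hanoi(6) + 1) + 1
= 2 * (2 * (2 * hanoi(5) + 1) + 1) + 1
= 2 * (2 * (2 * (2 * hanoi(4) + 1) + 1) + 1) + 1
= 2 * (2 * (2 * (2 * (2 * hanoi(3) + 1) + 1) + 1) + 1) + 1
= 2 * (2 * (2 * (2 * (2 * (2 * hanoi(2) + 1) + 1) + 1) + 1) + 1) + 1
= 2 * (2 * (2 * (2 * (2 * (2 * (2 * hanoi(1) + 1) + 1) + 1) + 1) + 1) + 1) + 1
Now compute bottom-up:
hanoi(1) = 1
hanoi(2) = 2 * 1 + 1 = 3
hanoi(3) = 2 * 3 + 1 = 7
hanoi(4) = 2 * 7 + 1 = 15
hanoi(5) = 2 * 15 + 1 = 31
hanoi(6) = 2 * 31 + 1 = 63
hanoi(7) = 2 * 63 + 1 = 127
hanoi(8) = 2 * 127 + 1 = 255
= 255


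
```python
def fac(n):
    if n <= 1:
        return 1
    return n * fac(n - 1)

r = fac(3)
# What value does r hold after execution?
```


fac(3)
= 3 * fac(2)
= 3 * 2 * fac(1)
= 3 * 2 * 1
= 6


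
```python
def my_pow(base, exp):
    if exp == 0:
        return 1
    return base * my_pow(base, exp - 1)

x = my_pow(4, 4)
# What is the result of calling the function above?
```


my_pow(4, 4)
= 4 * my_pow(4, 3)
= 4 * 4 * my_pow(4, 2)
= 4 * 4 * 4 * my_pow(4, 1)
= 4 * 4 * 4 * 4 * my_pow(4, 0)
= 4 * 4 * 4 * 4 * 1
= 256


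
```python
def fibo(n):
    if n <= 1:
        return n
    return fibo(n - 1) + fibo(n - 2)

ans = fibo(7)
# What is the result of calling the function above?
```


fibo(7)
= fibo(6) + fibo(5)
= (fibo(5) + fibo(4)) + fibo(5)
Computing bottom-up: fibo(0)=0, fibo(1)=1, fibo(2)=1, fibo(3)=2, fibo(4)=3, fibo(5)=5, fibo(6)=8, fibo(7)=13
= 13


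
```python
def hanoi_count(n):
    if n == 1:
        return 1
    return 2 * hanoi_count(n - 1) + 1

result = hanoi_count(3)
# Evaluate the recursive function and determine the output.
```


hanoi_count(3)
= 2 * hanoi_count(2) + 1
= 2 * (2 * hanoi_count(1) + 1) + 1
Now compute bottom-up:
hanoi_count(1) = 1
hanoi_count(2) = 2 * 1 + 1 = 3
hanoi_count(3) = 2 * 3 + 1 = 7
= 7


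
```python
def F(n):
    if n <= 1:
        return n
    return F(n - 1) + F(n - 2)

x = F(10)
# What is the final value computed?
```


F(10)
= F(9) + F(8)
= (F(8) + F(7)) + F(8)
Computing bottom-up: F(0)=0, F(1)=1, F(2)=1, F(3)=2, F(4)=3, F(5)=5, F(6)=8, F(7)=13, F(8)=21, F(9)=34, F(10)=55
= 55


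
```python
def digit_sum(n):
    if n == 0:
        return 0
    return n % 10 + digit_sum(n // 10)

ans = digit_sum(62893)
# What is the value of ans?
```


digit_sum(62893)
= 3 + digit_sum(6289)
= 3 + 9 + digit_sum(628)
= 3 + 9 + 8 + digit_sum(62)
= 3 + 9 + 8 + 2 + digit_sum(6)
= 3 + 9 + 8 + 2 + 6 + digit_sum(0)
= 3 + 9 + 8 + 2 + 6 + 0
= 28


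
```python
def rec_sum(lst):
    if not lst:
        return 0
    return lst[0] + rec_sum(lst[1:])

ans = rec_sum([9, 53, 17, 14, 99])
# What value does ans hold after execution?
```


rec_sum([9, 53, 17, 14, 99])
= 9 + rec_sum([53, 17, 14, 99])
= 9 + 53 + rec_sum([17, 14, 99])
= 9 + 53 + 17 + rec_sum([14, 99])
= 9 + 53 + 17 + 14 + rec_sum([99])
= 9 + 53 + 17 + 14 + 99 + rec_sum([])
= 9 + 53 + 17 + 14 + 99 + 0
= 192


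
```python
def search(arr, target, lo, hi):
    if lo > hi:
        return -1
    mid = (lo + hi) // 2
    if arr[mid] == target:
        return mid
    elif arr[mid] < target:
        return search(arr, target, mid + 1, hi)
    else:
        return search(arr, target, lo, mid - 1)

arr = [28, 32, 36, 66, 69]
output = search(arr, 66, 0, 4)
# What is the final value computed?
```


search(arr, 66, 0, 4)
lo=0, hi=4, mid=2, arr[mid]=36
36 < 66, search right half
lo=3, hi=4, mid=3, arr[mid]=66
arr[3] == 66, found at index 3
= 3


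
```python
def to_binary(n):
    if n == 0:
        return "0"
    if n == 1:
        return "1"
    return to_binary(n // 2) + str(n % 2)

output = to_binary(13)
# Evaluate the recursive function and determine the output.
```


to_binary(13)
= to_binary(6) + "1"
= to_binary(3) + "0" + "1"
= to_binary(1) + "1" + "0" + "1"
= "1" + "1" + "0" + "1"
= "1101"


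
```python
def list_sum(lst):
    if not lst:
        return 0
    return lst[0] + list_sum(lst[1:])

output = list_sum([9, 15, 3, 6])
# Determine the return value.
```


list_sum([9, 15, 3, 6])
= 9 + list_sum([15, 3, 6])
= 9 + 15 + list_sum([3, 6])
= 9 + 15 + 3 + list_sum([6])
= 9 + 15 + 3 + 6 + list_sum([])
= 9 + 15 + 3 + 6 + 0
= 33


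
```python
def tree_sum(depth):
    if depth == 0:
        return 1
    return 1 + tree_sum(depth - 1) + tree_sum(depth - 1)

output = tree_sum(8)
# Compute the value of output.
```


tree_sum(8)
= 1 + tree_sum(7) + tree_sum(7)
= 1 + 2 * tree_sum(7)
tree_sum(k) = 2^(k+1) - 1
tree_sum(0) = 1
tree_sum(1) = 3
tree_sum(2) = 7
tree_sum(3) = 15
tree_sum(4) = 31
tree_sum(8) = 2^9 - 1 = 511


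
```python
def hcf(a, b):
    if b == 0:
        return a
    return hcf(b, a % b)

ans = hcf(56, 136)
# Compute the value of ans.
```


hcf(56, 136)
= hcf(136, 56 % 136) = hcf(136, 56)
= hcf(56, 136 % 56) = hcf(56, 24)
= hcf(24, 56 % 24) = hcf(24, 8)
= hcf(8, 24 % 8) = hcf(8, 0)
b == 0, return a = 8


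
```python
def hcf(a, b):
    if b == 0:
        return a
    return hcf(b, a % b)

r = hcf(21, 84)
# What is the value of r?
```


hcf(21, 84)
= hcf(84, 21 % 84) = hcf(84, 21)
= hcf(21, 84 % 21) = hcf(21, 0)
b == 0, return a = 21


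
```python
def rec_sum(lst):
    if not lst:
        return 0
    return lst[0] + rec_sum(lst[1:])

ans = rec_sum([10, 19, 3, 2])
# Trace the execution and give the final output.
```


rec_sum([10, 19, 3, 2])
= 10 + rec_sum([19, 3, 2])
= 10 + 19 + rec_sum([3, 2])
= 10 + 19 + 3 + rec_sum([2])
= 10 + 19 + 3 + 2 + rec_sum([])
= 10 + 19 + 3 + 2 + 0
= 34


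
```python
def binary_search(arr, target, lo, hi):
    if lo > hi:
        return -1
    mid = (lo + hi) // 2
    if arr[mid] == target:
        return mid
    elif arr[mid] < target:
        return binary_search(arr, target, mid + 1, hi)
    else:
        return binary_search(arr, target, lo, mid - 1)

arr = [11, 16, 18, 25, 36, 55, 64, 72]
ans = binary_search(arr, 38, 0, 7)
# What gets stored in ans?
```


binary_search(arr, 38, 0, 7)
lo=0, hi=7, mid=3, arr[mid]=25
25 < 38, search right half
lo=4, hi=7, mid=5, arr[mid]=55
55 > 38, search left half
lo=4, hi=4, mid=4, arr[mid]=36
36 < 38, search right half
lo > hi, target not found, return -1
= -1


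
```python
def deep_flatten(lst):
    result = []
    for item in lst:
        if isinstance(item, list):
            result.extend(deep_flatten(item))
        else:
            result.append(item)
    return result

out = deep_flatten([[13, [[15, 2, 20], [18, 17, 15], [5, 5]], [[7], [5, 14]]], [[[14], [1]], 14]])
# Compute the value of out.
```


deep_flatten([[13, [[15, 2, 20], [18, 17, 15], [5, 5]], [[7], [5, 14]]], [[[14], [1]], 14]])
Processing each element:
  [13, [[15, 2, 20], [18, 17, 15], [5, 5]], [[7], [5, 14]]] is a list -> deep_flatten recursively -> [13, 15, 2, 20, 18, 17, 15, 5, 5, 7, 5, 14]
  [[[14], [1]], 14] is a list -> deep_flatten recursively -> [14, 1, 14]
= [13, 15, 2, 20, 18, 17, 15, 5, 5, 7, 5, 14, 14, 1, 14]


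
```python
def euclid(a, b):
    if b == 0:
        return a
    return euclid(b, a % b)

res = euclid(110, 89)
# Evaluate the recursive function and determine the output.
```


euclid(110, 89)
= euclid(89, 110 % 89) = euclid(89, 21)
= euclid(21, 89 % 21) = euclid(21, 5)
= euclid(5, 21 % 5) = euclid(5, 1)
= euclid(1, 5 % 1) = euclid(1, 0)
b == 0, return a = 1


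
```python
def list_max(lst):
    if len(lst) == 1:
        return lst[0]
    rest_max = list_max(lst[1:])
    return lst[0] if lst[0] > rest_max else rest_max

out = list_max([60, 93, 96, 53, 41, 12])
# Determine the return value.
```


list_max([60, 93, 96, 53, 41, 12])
= compare 60 with list_max([93, 96, 53, 41, 12])
= compare 93 with list_max([96, 53, 41, 12])
= compare 96 with list_max([53, 41, 12])
= compare 53 with list_max([41, 12])
= compare 41 with list_max([12])
Base: list_max([12]) = 12
compare 41 with 12: max = 41
compare 53 with 41: max = 53
compare 96 with 53: max = 96
compare 93 with 96: max = 96
compare 60 with 96: max = 96
= 96


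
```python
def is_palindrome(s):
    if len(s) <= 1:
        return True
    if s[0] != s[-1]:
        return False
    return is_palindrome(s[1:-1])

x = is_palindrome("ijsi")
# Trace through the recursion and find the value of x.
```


is_palindrome("ijsi")
"ijsi": s[0]='i' == s[-1]='i' -> is_palindrome("js")
"js": s[0]='j' != s[-1]='s' -> False
= False


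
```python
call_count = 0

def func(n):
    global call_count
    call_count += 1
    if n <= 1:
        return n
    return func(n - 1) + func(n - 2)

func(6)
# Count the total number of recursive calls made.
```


func(6) calls func(5) and func(4); each non-base call branches into two more.
Let C(k) = total number of calls made by func(k), including the call to func(k) itself.
Base cases: C(0) = 1, C(1) = 1
Recurrence: C(k) = 1 + C(k-1) + C(k-2)
  C(2) = 1 + C(1) + C(0) = 1 + 1 + 1 = 3
  C(3) = 1 + C(2) + C(1) = 1 + 3 + 1 = 5
  C(4) = 1 + C(3) + C(2) = 1 + 5 + 3 = 9
  C(5) = 1 + C(4) + C(3) = 1 + 9 + 5 = 15
  C(6) = 1 + C(5) + C(4) = 1 + 15 + 9 = 25
Total calls = C(6) = 25


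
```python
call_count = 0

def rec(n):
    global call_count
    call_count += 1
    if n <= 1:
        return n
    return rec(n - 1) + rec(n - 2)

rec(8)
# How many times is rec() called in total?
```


rec(8) calls rec(7) and rec(6); each non-base call branches into two more.
Let C(k) = total number of calls made by rec(k), including the call to rec(k) itself.
Base cases: C(0) = 1, C(1) = 1
Recurrence: C(k) = 1 + C(k-1) + C(k-2)
  C(2) = 1 + C(1) + C(0) = 1 + 1 + 1 = 3
  C(3) = 1 + C(2) + C(1) = 1 + 3 + 1 = 5
  C(4) = 1 + C(3) + C(2) = 1 + 5 + 3 = 9
  C(5) = 1 + C(4) + C(3) = 1 + 9 + 5 = 15
  C(6) = 1 + C(5) + C(4) = 1 + 15 + 9 = 25
  C(7) = 1 + C(6) + C(5) = 1 + 25 + 15 = 41
  C(8) = 1 + C(7) + C(6) = 1 + 41 + 25 = 67
Total calls = C(8) = 67


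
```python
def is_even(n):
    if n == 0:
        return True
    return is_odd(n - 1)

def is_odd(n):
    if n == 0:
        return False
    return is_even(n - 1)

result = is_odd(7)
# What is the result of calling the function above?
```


is_odd(7)
= is_even(6)
= is_odd(5)
= is_even(4)
= is_odd(3)
= is_even(2)
= is_odd(1)
= is_even(0)
n == 0: return True
= True


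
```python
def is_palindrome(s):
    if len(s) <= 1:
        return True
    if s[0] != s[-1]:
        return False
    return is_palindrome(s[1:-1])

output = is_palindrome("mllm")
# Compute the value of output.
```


is_palindrome("mllm")
"mllm": s[0]='m' == s[-1]='m' -> is_palindrome("ll")
"ll": s[0]='l' == s[-1]='l' -> is_palindrome("")
"": len <= 1 -> True
= True


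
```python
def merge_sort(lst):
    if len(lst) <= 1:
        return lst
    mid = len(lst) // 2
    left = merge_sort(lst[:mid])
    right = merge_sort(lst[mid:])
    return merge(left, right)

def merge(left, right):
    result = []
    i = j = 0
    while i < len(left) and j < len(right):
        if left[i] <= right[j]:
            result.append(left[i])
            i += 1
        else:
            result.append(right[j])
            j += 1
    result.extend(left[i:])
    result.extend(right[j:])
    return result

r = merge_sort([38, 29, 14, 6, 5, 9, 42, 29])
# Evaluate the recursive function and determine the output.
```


merge_sort([38, 29, 14, 6, 5, 9, 42, 29])
Split into [38, 29, 14, 6] and [5, 9, 42, 29]
Left sorted: [6, 14, 29, 38]
Right sorted: [5, 9, 29, 42]
Merge [6, 14, 29, 38] and [5, 9, 29, 42]
= [5, 6, 9, 14, 29, 29, 38, 42]


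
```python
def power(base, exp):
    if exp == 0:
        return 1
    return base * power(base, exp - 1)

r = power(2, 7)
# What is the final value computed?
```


power(2, 7)
= 2 * power(2, 6)
= 2 * 2 * power(2, 5)
= 2 * 2 * 2 * power(2, 4)
= 2 * 2 * 2 * 2 * power(2, 3)
= 2 * 2 * 2 * 2 * 2 * power(2, 2)
= 2 * 2 * 2 * 2 * 2 * 2 * power(2, 1)
= 2 * 2 * 2 * 2 * 2 * 2 * 2 * power(2, 0)
= 2 * 2 * 2 * 2 * 2 * 2 * 2 * 1
= 128


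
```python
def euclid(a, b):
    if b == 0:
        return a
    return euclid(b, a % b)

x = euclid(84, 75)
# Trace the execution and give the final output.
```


euclid(84, 75)
= euclid(75, 84 % 75) = euclid(75, 9)
= euclid(9, 75 % 9) = euclid(9, 3)
= euclid(3, 9 % 3) = euclid(3, 0)
b == 0, return a = 3


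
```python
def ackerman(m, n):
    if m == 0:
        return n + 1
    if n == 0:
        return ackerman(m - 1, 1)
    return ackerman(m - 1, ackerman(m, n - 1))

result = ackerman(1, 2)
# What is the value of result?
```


ackerman(1, 2)
= ackerman(0, ackerman(1, 1))
First compute ackerman(1, 1) = 3
= ackerman(0, 3)
= 4


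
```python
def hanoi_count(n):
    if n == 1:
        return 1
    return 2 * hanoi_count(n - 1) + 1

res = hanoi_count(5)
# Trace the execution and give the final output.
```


hanoi_count(5)
= 2 * hanoi_count(4) + 1
= 2 * (2 * hanoi_count(3) + 1) + 1
= 2 * (2 * (2 * hanoi_count(2) + 1) + 1) + 1
= 2 * (2 * (2 * (2 * hanoi_count(1) + 1) + 1) + 1) + 1
Now compute bottom-up:
hanoi_count(1) = 1
hanoi_count(2) = 2 * 1 + 1 = 3
hanoi_count(3) = 2 * 3 + 1 = 7
hanoi_count(4) = 2 * 7 + 1 = 15
hanoi_count(5) = 2 * 15 + 1 = 31
= 31


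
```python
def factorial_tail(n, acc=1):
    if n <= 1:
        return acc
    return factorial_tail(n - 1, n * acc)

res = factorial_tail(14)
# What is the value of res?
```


factorial_tail(14, 1)
= factorial_tail(13, 14 * 1) = factorial_tail(13, 14)
= factorial_tail(12, 13 * 14) = factorial_tail(12, 182)
= factorial_tail(11, 12 * 182) = factorial_tail(11, 2184)
= factorial_tail(10, 11 * 2184) = factorial_tail(10, 24024)
= factorial_tail(9, 10 * 24024) = factorial_tail(9, 240240)
= factorial_tail(8, 9 * 240240) = factorial_tail(8, 2162160)
= factorial_tail(7, 8 * 2162160) = factorial_tail(7, 17297280)
= factorial_tail(6, 7 * 17297280) = factorial_tail(6, 121080960)
= factorial_tail(5, 6 * 121080960) = factorial_tail(5, 726485760)
= factorial_tail(4, 5 * 726485760) = factorial_tail(4, 3632428800)
= factorial_tail(3, 4 * 3632428800) = factorial_tail(3, 14529715200)
= factorial_tail(2, 3 * 14529715200) = factorial_tail(2, 43589145600)
= factorial_tail(1, 2 * 43589145600) = factorial_tail(1, 87178291200)
n <= 1, return acc = 87178291200


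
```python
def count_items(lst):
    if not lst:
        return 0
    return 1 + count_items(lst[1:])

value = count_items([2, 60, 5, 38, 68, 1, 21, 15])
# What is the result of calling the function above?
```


count_items([2, 60, 5, 38, 68, 1, 21, 15])
= 1 + count_items([60, 5, 38, 68, 1, 21, 15])
= 1 + 1 + count_items([5, 38, 68, 1, 21, 15])
= 1 + 1 + 1 + count_items([38, 68, 1, 21, 15])
= 1 + 1 + 1 + 1 + count_items([68, 1, 21, 15])
= 1 + 1 + 1 + 1 + 1 + count_items([1, 21, 15])
= 1 + 1 + 1 + 1 + 1 + 1 + count_items([21, 15])
= 1 + 1 + 1 + 1 + 1 + 1 + 1 + count_items([15])
= 1 + 1 + 1 + 1 + 1 + 1 + 1 + 1 + count_items([])
= 1 + 1 + 1 + 1 + 1 + 1 + 1 + 1 + 0
= 8


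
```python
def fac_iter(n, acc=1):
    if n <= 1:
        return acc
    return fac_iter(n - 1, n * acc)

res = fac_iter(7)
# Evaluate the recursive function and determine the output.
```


fac_iter(7, 1)
= fac_iter(6, 7 * 1) = fac_iter(6, 7)
= fac_iter(5, 6 * 7) = fac_iter(5, 42)
= fac_iter(4, 5 * 42) = fac_iter(4, 210)
= fac_iter(3, 4 * 210) = fac_iter(3, 840)
= fac_iter(2, 3 * 840) = fac_iter(2, 2520)
= fac_iter(1, 2 * 2520) = fac_iter(1, 5040)
n <= 1, return acc = 5040


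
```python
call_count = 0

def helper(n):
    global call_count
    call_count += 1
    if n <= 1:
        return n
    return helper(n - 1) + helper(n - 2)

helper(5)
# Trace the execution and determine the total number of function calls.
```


helper(5) calls helper(4) and helper(3); each non-base call branches into two more.
Let C(k) = total number of calls made by helper(k), including the call to helper(k) itself.
Base cases: C(0) = 1, C(1) = 1
Recurrence: C(k) = 1 + C(k-1) + C(k-2)
  C(2) = 1 + C(1) + C(0) = 1 + 1 + 1 = 3
  C(3) = 1 + C(2) + C(1) = 1 + 3 + 1 = 5
  C(4) = 1 + C(3) + C(2) = 1 + 5 + 3 = 9
  C(5) = 1 + C(4) + C(3) = 1 + 9 + 5 = 15
Total calls = C(5) = 15


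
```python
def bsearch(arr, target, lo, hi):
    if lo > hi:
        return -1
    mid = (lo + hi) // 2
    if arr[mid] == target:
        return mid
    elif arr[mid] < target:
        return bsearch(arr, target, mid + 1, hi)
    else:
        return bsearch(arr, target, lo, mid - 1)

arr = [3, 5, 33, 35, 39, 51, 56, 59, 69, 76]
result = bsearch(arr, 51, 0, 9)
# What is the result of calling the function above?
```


bsearch(arr, 51, 0, 9)
lo=0, hi=9, mid=4, arr[mid]=39
39 < 51, search right half
lo=5, hi=9, mid=7, arr[mid]=59
59 > 51, search left half
lo=5, hi=6, mid=5, arr[mid]=51
arr[5] == 51, found at index 5
= 5


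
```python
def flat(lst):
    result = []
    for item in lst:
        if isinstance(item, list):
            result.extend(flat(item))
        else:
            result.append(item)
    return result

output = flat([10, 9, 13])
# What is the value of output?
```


flat([10, 9, 13])
Processing each element:
  10 is not a list -> append 10
  9 is not a list -> append 9
  13 is not a list -> append 13
= [10, 9, 13]


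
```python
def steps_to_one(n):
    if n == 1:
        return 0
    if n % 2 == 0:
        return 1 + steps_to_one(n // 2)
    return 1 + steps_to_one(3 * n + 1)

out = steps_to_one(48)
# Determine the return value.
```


steps_to_one(48)
48 is even -> steps_to_one(24)
24 is even -> steps_to_one(12)
12 is even -> steps_to_one(6)
6 is even -> steps_to_one(3)
3 is odd -> 3*3+1 = 10 -> steps_to_one(10)
10 is even -> steps_to_one(5)
5 is odd -> 3*5+1 = 16 -> steps_to_one(16)
16 is even -> steps_to_one(8)
8 is even -> steps_to_one(4)
4 is even -> steps_to_one(2)
2 is even -> steps_to_one(1)
Reached 1 after 11 steps
= 11


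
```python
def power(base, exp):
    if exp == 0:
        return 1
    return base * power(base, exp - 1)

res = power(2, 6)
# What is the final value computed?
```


power(2, 6)
= 2 * power(2, 5)
= 2 * 2 * power(2, 4)
= 2 * 2 * 2 * power(2, 3)
= 2 * 2 * 2 * 2 * power(2, 2)
= 2 * 2 * 2 * 2 * 2 * power(2, 1)
= 2 * 2 * 2 * 2 * 2 * 2 * power(2, 0)
= 2 * 2 * 2 * 2 * 2 * 2 * 1
= 64


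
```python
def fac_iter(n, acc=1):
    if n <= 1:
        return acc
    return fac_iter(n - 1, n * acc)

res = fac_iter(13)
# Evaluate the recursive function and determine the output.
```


fac_iter(13, 1)
= fac_iter(12, 13 * 1) = fac_iter(12, 13)
= fac_iter(11, 12 * 13) = fac_iter(11, 156)
= fac_iter(10, 11 * 156) = fac_iter(10, 1716)
= fac_iter(9, 10 * 1716) = fac_iter(9, 17160)
= fac_iter(8, 9 * 17160) = fac_iter(8, 154440)
= fac_iter(7, 8 * 154440) = fac_iter(7, 1235520)
= fac_iter(6, 7 * 1235520) = fac_iter(6, 8648640)
= fac_iter(5, 6 * 8648640) = fac_iter(5, 51891840)
= fac_iter(4, 5 * 51891840) = fac_iter(4, 259459200)
= fac_iter(3, 4 * 259459200) = fac_iter(3, 1037836800)
= fac_iter(2, 3 * 1037836800) = fac_iter(2, 3113510400)
= fac_iter(1, 2 * 3113510400) = fac_iter(1, 6227020800)
n <= 1, return acc = 6227020800


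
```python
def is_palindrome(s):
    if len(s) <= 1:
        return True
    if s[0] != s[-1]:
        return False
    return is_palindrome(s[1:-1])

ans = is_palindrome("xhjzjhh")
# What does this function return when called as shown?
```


is_palindrome("xhjzjhh")
"xhjzjhh": s[0]='x' != s[-1]='h' -> False
= False


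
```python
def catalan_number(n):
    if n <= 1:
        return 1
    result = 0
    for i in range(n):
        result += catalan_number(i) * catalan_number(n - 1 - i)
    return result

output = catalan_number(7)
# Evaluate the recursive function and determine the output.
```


catalan_number(7)
= sum of catalan_number(i) * catalan_number(7-1-i) for i in 0..6
First compute sub-values bottom-up:
  catalan_number(0) = 1, catalan_number(1) = 1
  catalan_number(2) = 1*1 + 1*1 = 2
  catalan_number(3) = 1*2 + 1*1 + 2*1 = 5
  catalan_number(4) = 1*5 + 1*2 + 2*1 + 5*1 = 14
  catalan_number(5) = 1*14 + 1*5 + 2*2 + 5*1 + 14*1 = 42
  catalan_number(6) = 1*42 + 1*14 + 2*5 + 5*2 + 14*1 + 42*1 = 132
Now catalan_number(7):
  catalan_number(0)*catalan_number(6) = 1*132 = 132
  catalan_number(1)*catalan_number(5) = 1*42 = 42
  catalan_number(2)*catalan_number(4) = 2*14 = 28
  catalan_number(3)*catalan_number(3) = 5*5 = 25
  catalan_number(4)*catalan_number(2) = 14*2 = 28
  catalan_number(5)*catalan_number(1) = 42*1 = 42
  catalan_number(6)*catalan_number(0) = 132*1 = 132
= 132 + 42 + 28 + 25 + 28 + 42 + 132
= 429
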